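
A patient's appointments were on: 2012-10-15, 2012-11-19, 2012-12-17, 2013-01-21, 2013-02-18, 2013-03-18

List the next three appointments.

These are Mondays at 28- or 35-day spacing (35, 28, 35, 28, 28).
The pattern: 3rd Monday of the month.
April 2013 — 3rd Monday is 2013-04-15.
3rd Monday of May 2013: 2013-05-20.
3rd Monday of June 2013: 2013-06-17.

2013-04-15, 2013-05-20, 2013-06-17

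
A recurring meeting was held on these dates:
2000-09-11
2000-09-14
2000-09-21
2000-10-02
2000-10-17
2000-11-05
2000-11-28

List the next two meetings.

2000-12-25, 2001-01-25

The spacing grows by 4 each time: 3, 7, 11, 15, 19, 23 days.
Next gap: 27 days. 2000-11-28 + 27 days = 2000-12-25.
Next gap: 31 days. 2000-12-25 + 31 days = 2001-01-25.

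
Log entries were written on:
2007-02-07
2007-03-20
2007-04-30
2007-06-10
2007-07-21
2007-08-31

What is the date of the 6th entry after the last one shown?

2008-05-03

The spacing is 41, 41, 41, 41, 41 days — always 41 days.
2007-08-31 + 41 days = 2007-10-11.
2007-10-11 + 41 days = 2007-11-21.
2007-11-21 + 41 days = 2008-01-01.
2008-01-01 + 41 days = 2008-02-11.
2008-02-11 + 41 days = 2008-03-23.
2008-03-23 + 41 days = 2008-05-03.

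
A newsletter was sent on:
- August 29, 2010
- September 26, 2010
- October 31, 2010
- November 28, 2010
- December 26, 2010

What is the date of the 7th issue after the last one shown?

July 31, 2011

Every date is a Sunday; gaps 28, 35, 28, 28 days.
Each is the last Sunday of its month (at least one falls on the 29th or later, ruling out '4th Sunday').
January 2011 ends with Sunday January 30, 2011.
Last Sunday of February 2011: February 27, 2011.
March 2011 ends with Sunday March 27, 2011.
April 2011 ends with Sunday April 24, 2011.
May 2011 ends with Sunday May 29, 2011.
Last Sunday of June 2011: June 26, 2011.
July 2011 ends with Sunday July 31, 2011.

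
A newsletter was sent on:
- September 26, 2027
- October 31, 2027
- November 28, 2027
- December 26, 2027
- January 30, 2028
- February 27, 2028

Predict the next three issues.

March 26, 2028; April 30, 2028; May 28, 2028

These are Sundays with 35, 28, 28, 35, 28-day gaps.
Each is the final Sunday of its month — October 31, 2027 is past the 28th, so '4th Sunday' doesn't fit.
March 2028 ends with Sunday March 26, 2028.
April 2028 ends with Sunday April 30, 2028.
May 2028 ends with Sunday May 28, 2028.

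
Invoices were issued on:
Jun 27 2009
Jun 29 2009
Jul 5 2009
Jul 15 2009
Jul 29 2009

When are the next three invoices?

Aug 16 2009, Sep 7 2009, Oct 3 2009

Gaps: 2, 6, 10, 14 days — each gap is 4 larger than the previous one.
Next gap: 18 days. Jul 29 2009 + 18 days = Aug 16 2009.
Next gap: 22 days. Aug 16 2009 + 22 days = Sep 7 2009.
Next gap: 26 days. Sep 7 2009 + 26 days = Oct 3 2009.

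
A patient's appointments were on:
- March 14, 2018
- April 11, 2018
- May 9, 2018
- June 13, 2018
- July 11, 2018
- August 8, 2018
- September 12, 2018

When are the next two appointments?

October 10, 2018; November 14, 2018

Gaps: 28, 28, 35, 28, 28, 35 days — a mix of 28 and 35. Every date is a Wednesday.
Each is the 2nd Wednesday of its month.
2nd Wednesday of October 2018: October 10, 2018.
2nd Wednesday of November 2018: November 14, 2018.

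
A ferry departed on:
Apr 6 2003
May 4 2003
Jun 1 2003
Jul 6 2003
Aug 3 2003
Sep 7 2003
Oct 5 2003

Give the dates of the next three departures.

All dates are Sundays, 28, 28, 35, 28, 35, 28 days apart.
Specifically, the 1st Sunday of each month.
November 2003 — 1st Sunday is Nov 2 2003.
December 2003 — 1st Sunday is Dec 7 2003.
1st Sunday of January 2004: Jan 4 2004.

Nov 2 2003, Dec 7 2003, Jan 4 2004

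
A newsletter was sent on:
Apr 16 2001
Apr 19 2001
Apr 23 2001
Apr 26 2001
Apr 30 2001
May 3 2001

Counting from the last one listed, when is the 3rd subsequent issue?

May 14 2001

Gaps: 3, 4, 3, 4, 3 days — not constant, but cyclic with period 2.
The events fall on every Monday and Thursday.
The following Monday is May 7 2001.
The following Thursday is May 10 2001.
Next Monday: May 14 2001.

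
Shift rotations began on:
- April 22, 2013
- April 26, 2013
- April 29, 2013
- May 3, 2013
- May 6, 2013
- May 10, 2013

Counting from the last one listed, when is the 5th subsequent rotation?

Every event lands on a Monday or Friday (gaps cycle 4, 3, 4, 3, 4).
So the schedule is: every Monday and Friday.
Next Monday: May 13, 2013.
The following Friday is May 17, 2013.
The following Monday is May 20, 2013.
The following Friday is May 24, 2013.
The following Monday is May 27, 2013.

May 27, 2013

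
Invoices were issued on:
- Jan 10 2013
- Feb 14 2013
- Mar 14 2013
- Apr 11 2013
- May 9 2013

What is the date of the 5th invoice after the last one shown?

All dates are Thursdays, 35, 28, 28, 28 days apart.
Specifically, the 2nd Thursday of each month.
June 2013 — 2nd Thursday is Jun 13 2013.
July 2013 — 2nd Thursday is Jul 11 2013.
August 2013 — 2nd Thursday is Aug 8 2013.
2nd Thursday of September 2013: Sep 12 2013.
2nd Thursday of October 2013: Oct 10 2013.

Oct 10 2013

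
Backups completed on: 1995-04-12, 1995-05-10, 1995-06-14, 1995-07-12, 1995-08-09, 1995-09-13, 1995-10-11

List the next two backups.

All dates are Wednesdays, 28, 35, 28, 28, 35, 28 days apart.
Specifically, the 2nd Wednesday of each month.
2nd Wednesday of November 1995: 1995-11-08.
2nd Wednesday of December 1995: 1995-12-13.

1995-11-08, 1995-12-13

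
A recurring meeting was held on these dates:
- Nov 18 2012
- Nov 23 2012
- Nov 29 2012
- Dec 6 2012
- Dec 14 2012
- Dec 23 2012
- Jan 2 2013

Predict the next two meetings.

Jan 13 2013, Jan 25 2013

Intervals are 5, 6, 7, 8, 9, 10 days — an arithmetic progression with common difference 1.
Next gap: 11 days. Jan 2 2013 + 11 days = Jan 13 2013.
Next gap: 12 days. Jan 13 2013 + 12 days = Jan 25 2013.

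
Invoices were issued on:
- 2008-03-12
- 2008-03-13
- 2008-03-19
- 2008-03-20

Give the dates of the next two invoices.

Gaps: 1, 6, 1 days — not constant, but cyclic with period 2.
The events fall on every Wednesday and Thursday.
The following Wednesday is 2008-03-26.
Next Thursday: 2008-03-27.

2008-03-26, 2008-03-27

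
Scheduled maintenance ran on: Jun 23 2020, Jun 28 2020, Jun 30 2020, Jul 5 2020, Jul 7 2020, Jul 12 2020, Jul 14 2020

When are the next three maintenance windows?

The gap pattern 5, 2, 5, 2, 5, 2 repeats every 2 events.
These are the Tuesdays and Sundays of each week.
Next Sunday: Jul 19 2020.
Next Tuesday: Jul 21 2020.
Next Sunday: Jul 26 2020.

Jul 19 2020, Jul 21 2020, Jul 26 2020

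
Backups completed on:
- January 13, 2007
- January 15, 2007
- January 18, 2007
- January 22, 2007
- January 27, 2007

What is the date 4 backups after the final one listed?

February 26, 2007

The spacing grows by 1 each time: 2, 3, 4, 5 days.
Next gap: 6 days. January 27, 2007 + 6 days = February 2, 2007.
Next gap: 7 days. February 2, 2007 + 7 days = February 9, 2007.
Next gap: 8 days. February 9, 2007 + 8 days = February 17, 2007.
Next gap: 9 days. February 17, 2007 + 9 days = February 26, 2007.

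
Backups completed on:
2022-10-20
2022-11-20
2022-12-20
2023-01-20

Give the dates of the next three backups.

Each date is the 20th; the gaps (31, 30, 31) track the month lengths.
The rule is the 20th of each month.
Next: February 2023 → 2023-02-20.
March 2023: 2023-03-20.
Next: April 2023 → 2023-04-20.

2023-02-20, 2023-03-20, 2023-04-20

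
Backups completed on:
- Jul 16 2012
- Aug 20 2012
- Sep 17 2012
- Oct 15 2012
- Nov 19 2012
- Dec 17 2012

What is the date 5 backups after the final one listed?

All dates are Mondays, 35, 28, 28, 35, 28 days apart.
Specifically, the 3rd Monday of each month.
January 2013 — 3rd Monday is Jan 21 2013.
February 2013 — 3rd Monday is Feb 18 2013.
3rd Monday of March 2013: Mar 18 2013.
3rd Monday of April 2013: Apr 15 2013.
3rd Monday of May 2013: May 20 2013.

May 20 2013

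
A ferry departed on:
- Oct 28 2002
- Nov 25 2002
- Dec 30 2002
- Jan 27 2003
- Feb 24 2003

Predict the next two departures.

Every date is a Monday; gaps 28, 35, 28, 28 days.
Each is the last Monday of its month (at least one falls on the 29th or later, ruling out '4th Monday').
March 2003 ends with Monday Mar 31 2003.
April 2003 ends with Monday Apr 28 2003.

Mar 31 2003, Apr 28 2003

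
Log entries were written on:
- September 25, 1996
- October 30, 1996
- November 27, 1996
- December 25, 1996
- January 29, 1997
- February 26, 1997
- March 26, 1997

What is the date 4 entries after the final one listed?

July 30, 1997

All Wednesdays; the gaps (35, 28, 28, 35, 28, 28) vary with month length.
This is the last Wednesday of each month.
Last Wednesday of April 1997: April 30, 1997.
Last Wednesday of May 1997: May 28, 1997.
Last Wednesday of June 1997: June 25, 1997.
July 1997 ends with Wednesday July 30, 1997.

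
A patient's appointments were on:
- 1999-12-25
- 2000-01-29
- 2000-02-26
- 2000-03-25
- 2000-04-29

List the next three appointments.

Every date is a Saturday; gaps 35, 28, 28, 35 days.
Each is the last Saturday of its month (at least one falls on the 29th or later, ruling out '4th Saturday').
Last Saturday of May 2000: 2000-05-27.
June 2000 ends with Saturday 2000-06-24.
Last Saturday of July 2000: 2000-07-29.

2000-05-27, 2000-06-24, 2000-07-29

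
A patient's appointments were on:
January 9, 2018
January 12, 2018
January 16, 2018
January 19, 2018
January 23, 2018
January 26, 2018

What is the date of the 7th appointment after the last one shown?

February 20, 2018

The gap pattern 3, 4, 3, 4, 3 repeats every 2 events.
These are the Tuesdays and Fridays of each week.
Next Tuesday: January 30, 2018.
The following Friday is February 2, 2018.
The following Tuesday is February 6, 2018.
Next Friday: February 9, 2018.
Next Tuesday: February 13, 2018.
The following Friday is February 16, 2018.
Next Tuesday: February 20, 2018.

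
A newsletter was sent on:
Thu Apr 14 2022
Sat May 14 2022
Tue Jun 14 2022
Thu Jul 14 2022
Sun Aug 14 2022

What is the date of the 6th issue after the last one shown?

Tue Feb 14 2023

The day-of-month is always 14 (30, 31, 30, 31 days between events).
So this recurs on the 14th of each month.
Next: September 2022 → Wed Sep 14 2022.
Next: October 2022 → Fri Oct 14 2022.
November 2022: Mon Nov 14 2022.
December 2022: Wed Dec 14 2022.
January 2023: Sat Jan 14 2023.
Next: February 2023 → Tue Feb 14 2023.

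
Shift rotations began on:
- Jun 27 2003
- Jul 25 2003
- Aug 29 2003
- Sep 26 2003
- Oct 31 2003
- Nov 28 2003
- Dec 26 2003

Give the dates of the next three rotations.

Jan 30 2004, Feb 27 2004, Mar 26 2004

Every date is a Friday; gaps 28, 35, 28, 35, 28, 28 days.
Each is the last Friday of its month (at least one falls on the 29th or later, ruling out '4th Friday').
Last Friday of January 2004: Jan 30 2004.
Last Friday of February 2004: Feb 27 2004.
March 2004 ends with Friday Mar 26 2004.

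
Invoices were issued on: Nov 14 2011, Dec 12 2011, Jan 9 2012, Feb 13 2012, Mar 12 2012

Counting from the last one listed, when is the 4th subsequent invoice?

Jul 9 2012

Gaps: 28, 28, 35, 28 days — a mix of 28 and 35. Every date is a Monday.
Each is the 2nd Monday of its month.
2nd Monday of April 2012: Apr 9 2012.
2nd Monday of May 2012: May 14 2012.
2nd Monday of June 2012: Jun 11 2012.
July 2012 — 2nd Monday is Jul 9 2012.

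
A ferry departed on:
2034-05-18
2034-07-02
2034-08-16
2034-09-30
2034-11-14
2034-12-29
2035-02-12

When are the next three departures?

2035-03-29, 2035-05-13, 2035-06-27

Every event comes 45 days after the last (45, 45, 45, 45, 45, 45).
2035-02-12 + 45 days = 2035-03-29.
2035-03-29 + 45 days = 2035-05-13.
2035-05-13 + 45 days = 2035-06-27.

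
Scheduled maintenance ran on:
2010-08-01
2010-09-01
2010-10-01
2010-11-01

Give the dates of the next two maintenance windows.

The day-of-month is always 1 (31, 30, 31 days between events).
So this recurs on the 1st of each month.
Next: December 2010 → 2010-12-01.
January 2011: 2011-01-01.

2010-12-01, 2011-01-01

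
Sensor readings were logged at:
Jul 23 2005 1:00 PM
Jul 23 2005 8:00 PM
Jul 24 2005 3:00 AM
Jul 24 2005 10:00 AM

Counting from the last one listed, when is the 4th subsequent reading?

Jul 25 2005 2:00 PM

The interval is a steady 7 hours (7, 7, 7).
Jul 24 2005 10:00 AM + 7 h = Jul 24 2005 5:00 PM.
Jul 24 2005 5:00 PM + 7 h = Jul 25 2005 12:00 AM.
Jul 25 2005 12:00 AM + 7 h = Jul 25 2005 7:00 AM.
Jul 25 2005 7:00 AM + 7 h = Jul 25 2005 2:00 PM.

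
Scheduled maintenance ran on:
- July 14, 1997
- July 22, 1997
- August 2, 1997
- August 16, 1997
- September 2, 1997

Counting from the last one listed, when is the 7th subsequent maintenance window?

March 24, 1998

Gaps: 8, 11, 14, 17 days — each gap is 3 larger than the previous one.
Next gap: 20 days. September 2, 1997 + 20 days = September 22, 1997.
Next gap: 23 days. September 22, 1997 + 23 days = October 15, 1997.
Next gap: 26 days. October 15, 1997 + 26 days = November 10, 1997.
Next gap: 29 days. November 10, 1997 + 29 days = December 9, 1997.
Next gap: 32 days. December 9, 1997 + 32 days = January 10, 1998.
Next gap: 35 days. January 10, 1998 + 35 days = February 14, 1998.
Next gap: 38 days. February 14, 1998 + 38 days = March 24, 1998.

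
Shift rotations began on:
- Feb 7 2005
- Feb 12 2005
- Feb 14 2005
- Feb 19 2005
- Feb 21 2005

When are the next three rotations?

Feb 26 2005, Feb 28 2005, Mar 5 2005

Every event lands on a Monday or Saturday (gaps cycle 5, 2, 5, 2).
So the schedule is: every Monday and Saturday.
Next Saturday: Feb 26 2005.
Next Monday: Feb 28 2005.
Next Saturday: Mar 5 2005.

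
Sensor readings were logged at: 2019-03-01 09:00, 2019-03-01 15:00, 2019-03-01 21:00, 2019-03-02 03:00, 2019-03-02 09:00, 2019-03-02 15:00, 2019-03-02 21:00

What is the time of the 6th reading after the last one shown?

Gaps: 6, 6, 6, 6, 6, 6 hours — each event is 6 hours after the previous one.
2019-03-02 21:00 + 6 h = 2019-03-03 03:00.
2019-03-03 03:00 + 6 h = 2019-03-03 09:00.
2019-03-03 09:00 + 6 h = 2019-03-03 15:00.
2019-03-03 15:00 + 6 h = 2019-03-03 21:00.
2019-03-03 21:00 + 6 h = 2019-03-04 03:00.
2019-03-04 03:00 + 6 h = 2019-03-04 09:00.

2019-03-04 09:00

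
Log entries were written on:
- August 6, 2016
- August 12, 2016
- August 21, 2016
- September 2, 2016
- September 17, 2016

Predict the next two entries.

The spacing grows by 3 each time: 6, 9, 12, 15 days.
Next gap: 18 days. September 17, 2016 + 18 days = October 5, 2016.
Next gap: 21 days. October 5, 2016 + 21 days = October 26, 2016.

October 5, 2016; October 26, 2016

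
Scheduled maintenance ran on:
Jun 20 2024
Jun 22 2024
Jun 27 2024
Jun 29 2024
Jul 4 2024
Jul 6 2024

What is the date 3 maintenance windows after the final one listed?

Jul 18 2024

Every event lands on a Thursday or Saturday (gaps cycle 2, 5, 2, 5, 2).
So the schedule is: every Thursday and Saturday.
Next Thursday: Jul 11 2024.
The following Saturday is Jul 13 2024.
The following Thursday is Jul 18 2024.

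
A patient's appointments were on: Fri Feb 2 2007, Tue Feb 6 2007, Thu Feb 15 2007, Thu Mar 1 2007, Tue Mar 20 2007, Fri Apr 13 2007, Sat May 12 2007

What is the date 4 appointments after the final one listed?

Thu Oct 25 2007

The spacing grows by 5 each time: 4, 9, 14, 19, 24, 29 days.
Next gap: 34 days. Sat May 12 2007 + 34 days = Fri Jun 15 2007.
Next gap: 39 days. Fri Jun 15 2007 + 39 days = Tue Jul 24 2007.
Next gap: 44 days. Tue Jul 24 2007 + 44 days = Thu Sep 6 2007.
Next gap: 49 days. Thu Sep 6 2007 + 49 days = Thu Oct 25 2007.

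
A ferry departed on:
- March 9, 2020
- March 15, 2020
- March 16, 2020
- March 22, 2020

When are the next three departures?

Gaps: 6, 1, 6 days — not constant, but cyclic with period 2.
The events fall on every Monday and Sunday.
Next Monday: March 23, 2020.
Next Sunday: March 29, 2020.
The following Monday is March 30, 2020.

March 23, 2020; March 29, 2020; March 30, 2020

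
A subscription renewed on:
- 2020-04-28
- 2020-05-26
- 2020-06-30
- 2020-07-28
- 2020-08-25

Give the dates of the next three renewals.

These are Tuesdays with 28, 35, 28, 28-day gaps.
Each is the final Tuesday of its month — 2020-06-30 is past the 28th, so '4th Tuesday' doesn't fit.
September 2020 ends with Tuesday 2020-09-29.
Last Tuesday of October 2020: 2020-10-27.
Last Tuesday of November 2020: 2020-11-24.

2020-09-29, 2020-10-27, 2020-11-24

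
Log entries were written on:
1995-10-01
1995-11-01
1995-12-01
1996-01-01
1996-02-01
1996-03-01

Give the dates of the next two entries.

1996-04-01, 1996-05-01

Each date is the 1st; the gaps (31, 30, 31, 31, 29) track the month lengths.
The rule is the 1st of each month.
April 1996: 1996-04-01.
May 1996: 1996-05-01.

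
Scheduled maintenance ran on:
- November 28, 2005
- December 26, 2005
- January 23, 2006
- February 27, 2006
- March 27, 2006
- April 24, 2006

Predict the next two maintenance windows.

May 22, 2006; June 26, 2006

Gaps: 28, 28, 35, 28, 28 days — a mix of 28 and 35. Every date is a Monday.
Each is the 4th Monday of its month.
4th Monday of May 2006: May 22, 2006.
4th Monday of June 2006: June 26, 2006.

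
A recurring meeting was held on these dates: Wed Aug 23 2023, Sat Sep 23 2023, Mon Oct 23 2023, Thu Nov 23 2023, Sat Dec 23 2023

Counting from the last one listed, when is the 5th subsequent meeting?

The day-of-month is always 23 (31, 30, 31, 30 days between events).
So this recurs on the 23rd of each month.
Next: January 2024 → Tue Jan 23 2024.
February 2024: Fri Feb 23 2024.
Next: March 2024 → Sat Mar 23 2024.
Next: April 2024 → Tue Apr 23 2024.
May 2024: Thu May 23 2024.

Thu May 23 2024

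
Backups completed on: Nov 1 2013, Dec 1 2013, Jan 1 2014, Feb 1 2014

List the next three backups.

Gaps: 30, 31, 31 days — not constant. Every event is on the 1st of the month.
Pattern: the 1st of each month.
March 2014: Mar 1 2014.
Next: April 2014 → Apr 1 2014.
May 2014: May 1 2014.

Mar 1 2014, Apr 1 2014, May 1 2014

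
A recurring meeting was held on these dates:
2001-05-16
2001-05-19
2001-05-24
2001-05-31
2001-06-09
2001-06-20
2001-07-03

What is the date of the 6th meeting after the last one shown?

2001-10-31

Gaps: 3, 5, 7, 9, 11, 13 days — each gap is 2 larger than the previous one.
Next gap: 15 days. 2001-07-03 + 15 days = 2001-07-18.
Next gap: 17 days. 2001-07-18 + 17 days = 2001-08-04.
Next gap: 19 days. 2001-08-04 + 19 days = 2001-08-23.
Next gap: 21 days. 2001-08-23 + 21 days = 2001-09-13.
Next gap: 23 days. 2001-09-13 + 23 days = 2001-10-06.
Next gap: 25 days. 2001-10-06 + 25 days = 2001-10-31.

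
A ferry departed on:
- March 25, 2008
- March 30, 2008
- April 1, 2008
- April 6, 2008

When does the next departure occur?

April 8, 2008

Gaps: 5, 2, 5 days — not constant, but cyclic with period 2.
The events fall on every Tuesday and Sunday.
Next Tuesday: April 8, 2008.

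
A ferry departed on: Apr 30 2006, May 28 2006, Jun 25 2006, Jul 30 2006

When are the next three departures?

Aug 27 2006, Sep 24 2006, Oct 29 2006

All Sundays; the gaps (28, 28, 35) vary with month length.
This is the last Sunday of each month.
August 2006 ends with Sunday Aug 27 2006.
September 2006 ends with Sunday Sep 24 2006.
October 2006 ends with Sunday Oct 29 2006.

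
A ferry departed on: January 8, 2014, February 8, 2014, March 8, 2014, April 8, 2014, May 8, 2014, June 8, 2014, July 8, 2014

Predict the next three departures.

August 8, 2014; September 8, 2014; October 8, 2014

Gaps: 31, 28, 31, 30, 31, 30 days — not constant. Every event is on the 8th of the month.
Pattern: the 8th of each month.
Next: August 2014 → August 8, 2014.
Next: September 2014 → September 8, 2014.
October 2014: October 8, 2014.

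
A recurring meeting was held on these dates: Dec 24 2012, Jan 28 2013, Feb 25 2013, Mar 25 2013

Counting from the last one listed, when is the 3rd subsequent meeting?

Jun 24 2013

All dates are Mondays, 35, 28, 28 days apart.
Specifically, the 4th Monday of each month.
April 2013 — 4th Monday is Apr 22 2013.
May 2013 — 4th Monday is May 27 2013.
4th Monday of June 2013: Jun 24 2013.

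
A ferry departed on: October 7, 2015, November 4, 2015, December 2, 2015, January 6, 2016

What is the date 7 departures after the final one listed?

Gaps: 28, 28, 35 days — a mix of 28 and 35. Every date is a Wednesday.
Each is the 1st Wednesday of its month.
1st Wednesday of February 2016: February 3, 2016.
March 2016 — 1st Wednesday is March 2, 2016.
April 2016 — 1st Wednesday is April 6, 2016.
May 2016 — 1st Wednesday is May 4, 2016.
June 2016 — 1st Wednesday is June 1, 2016.
July 2016 — 1st Wednesday is July 6, 2016.
1st Wednesday of August 2016: August 3, 2016.

August 3, 2016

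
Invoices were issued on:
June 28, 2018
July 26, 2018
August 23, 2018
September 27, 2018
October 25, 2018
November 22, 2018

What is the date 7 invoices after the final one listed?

Gaps: 28, 28, 35, 28, 28 days — a mix of 28 and 35. Every date is a Thursday.
Each is the 4th Thursday of its month.
December 2018 — 4th Thursday is December 27, 2018.
4th Thursday of January 2019: January 24, 2019.
4th Thursday of February 2019: February 28, 2019.
4th Thursday of March 2019: March 28, 2019.
April 2019 — 4th Thursday is April 25, 2019.
May 2019 — 4th Thursday is May 23, 2019.
4th Thursday of June 2019: June 27, 2019.

June 27, 2019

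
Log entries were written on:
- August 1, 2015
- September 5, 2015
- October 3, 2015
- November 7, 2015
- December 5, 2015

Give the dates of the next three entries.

January 2, 2016; February 6, 2016; March 5, 2016

All dates are Saturdays, 35, 28, 35, 28 days apart.
Specifically, the 1st Saturday of each month.
January 2016 — 1st Saturday is January 2, 2016.
February 2016 — 1st Saturday is February 6, 2016.
March 2016 — 1st Saturday is March 5, 2016.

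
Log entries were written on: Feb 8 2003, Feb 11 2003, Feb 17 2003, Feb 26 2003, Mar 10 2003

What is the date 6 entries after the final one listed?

The spacing grows by 3 each time: 3, 6, 9, 12 days.
Next gap: 15 days. Mar 10 2003 + 15 days = Mar 25 2003.
Next gap: 18 days. Mar 25 2003 + 18 days = Apr 12 2003.
Next gap: 21 days. Apr 12 2003 + 21 days = May 3 2003.
Next gap: 24 days. May 3 2003 + 24 days = May 27 2003.
Next gap: 27 days. May 27 2003 + 27 days = Jun 23 2003.
Next gap: 30 days. Jun 23 2003 + 30 days = Jul 23 2003.

Jul 23 2003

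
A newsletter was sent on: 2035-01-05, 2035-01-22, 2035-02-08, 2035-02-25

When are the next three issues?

2035-03-14, 2035-03-31, 2035-04-17

Every event comes 17 days after the last (17, 17, 17).
2035-02-25 + 17 days = 2035-03-14.
2035-03-14 + 17 days = 2035-03-31.
2035-03-31 + 17 days = 2035-04-17.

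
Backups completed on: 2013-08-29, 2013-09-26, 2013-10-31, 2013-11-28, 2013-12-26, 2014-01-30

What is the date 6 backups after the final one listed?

These are Thursdays with 28, 35, 28, 28, 35-day gaps.
Each is the final Thursday of its month — 2013-08-29 is past the 28th, so '4th Thursday' doesn't fit.
Last Thursday of February 2014: 2014-02-27.
Last Thursday of March 2014: 2014-03-27.
Last Thursday of April 2014: 2014-04-24.
Last Thursday of May 2014: 2014-05-29.
June 2014 ends with Thursday 2014-06-26.
July 2014 ends with Thursday 2014-07-31.

2014-07-31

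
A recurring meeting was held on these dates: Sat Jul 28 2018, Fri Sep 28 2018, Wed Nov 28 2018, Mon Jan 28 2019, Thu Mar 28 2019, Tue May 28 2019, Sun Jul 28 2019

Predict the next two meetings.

Sat Sep 28 2019, Thu Nov 28 2019

The day-of-month is always 28 (62, 61, 61, 59, 61, 61 days between events).
So this recurs on the 28th of every 2 months.
Next: September 2019 → Sat Sep 28 2019.
November 2019: Thu Nov 28 2019.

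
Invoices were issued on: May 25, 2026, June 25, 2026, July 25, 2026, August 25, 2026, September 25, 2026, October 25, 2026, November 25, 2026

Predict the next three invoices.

Gaps: 31, 30, 31, 31, 30, 31 days — not constant. Every event is on the 25th of the month.
Pattern: the 25th of each month.
December 2026: December 25, 2026.
Next: January 2027 → January 25, 2027.
Next: February 2027 → February 25, 2027.

December 25, 2026; January 25, 2027; February 25, 2027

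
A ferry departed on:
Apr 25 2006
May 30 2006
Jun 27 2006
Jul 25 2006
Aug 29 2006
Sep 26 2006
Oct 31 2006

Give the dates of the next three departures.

All Tuesdays; the gaps (35, 28, 28, 35, 28, 35) vary with month length.
This is the last Tuesday of each month.
November 2006 ends with Tuesday Nov 28 2006.
December 2006 ends with Tuesday Dec 26 2006.
January 2007 ends with Tuesday Jan 30 2007.

Nov 28 2006, Dec 26 2006, Jan 30 2007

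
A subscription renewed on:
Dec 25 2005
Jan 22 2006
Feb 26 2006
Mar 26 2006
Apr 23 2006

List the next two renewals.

May 28 2006, Jun 25 2006

These are Sundays at 28- or 35-day spacing (28, 35, 28, 28).
The pattern: 4th Sunday of the month.
4th Sunday of May 2006: May 28 2006.
June 2006 — 4th Sunday is Jun 25 2006.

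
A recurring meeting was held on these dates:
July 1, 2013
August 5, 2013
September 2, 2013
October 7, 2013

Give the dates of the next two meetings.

November 4, 2013; December 2, 2013

Gaps: 35, 28, 35 days — a mix of 28 and 35. Every date is a Monday.
Each is the 1st Monday of its month.
November 2013 — 1st Monday is November 4, 2013.
1st Monday of December 2013: December 2, 2013.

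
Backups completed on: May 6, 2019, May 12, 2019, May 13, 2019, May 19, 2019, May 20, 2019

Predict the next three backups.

The gap pattern 6, 1, 6, 1 repeats every 2 events.
These are the Mondays and Sundays of each week.
Next Sunday: May 26, 2019.
Next Monday: May 27, 2019.
The following Sunday is June 2, 2019.

May 26, 2019; May 27, 2019; June 2, 2019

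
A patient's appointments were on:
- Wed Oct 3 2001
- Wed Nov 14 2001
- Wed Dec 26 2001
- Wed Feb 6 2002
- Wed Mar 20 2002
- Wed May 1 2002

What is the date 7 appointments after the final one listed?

Wed Feb 19 2003

The spacing is 42, 42, 42, 42, 42 days — always 42 days.
Wed May 1 2002 + 42 days = Wed Jun 12 2002.
Wed Jun 12 2002 + 42 days = Wed Jul 24 2002.
Wed Jul 24 2002 + 42 days = Wed Sep 4 2002.
Wed Sep 4 2002 + 42 days = Wed Oct 16 2002.
Wed Oct 16 2002 + 42 days = Wed Nov 27 2002.
Wed Nov 27 2002 + 42 days = Wed Jan 8 2003.
Wed Jan 8 2003 + 42 days = Wed Feb 19 2003.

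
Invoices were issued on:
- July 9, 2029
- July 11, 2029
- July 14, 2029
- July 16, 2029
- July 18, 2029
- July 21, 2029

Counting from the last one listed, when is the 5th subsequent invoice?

Every event lands on a Monday or Wednesday or Saturday (gaps cycle 2, 3, 2, 2, 3).
So the schedule is: every Monday, Wednesday and Saturday.
The following Monday is July 23, 2029.
Next Wednesday: July 25, 2029.
Next Saturday: July 28, 2029.
The following Monday is July 30, 2029.
Next Wednesday: August 1, 2029.

August 1, 2029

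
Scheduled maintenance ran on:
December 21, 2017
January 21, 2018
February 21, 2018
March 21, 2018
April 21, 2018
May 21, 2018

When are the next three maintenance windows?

June 21, 2018; July 21, 2018; August 21, 2018

The day-of-month is always 21 (31, 31, 28, 31, 30 days between events).
So this recurs on the 21st of each month.
Next: June 2018 → June 21, 2018.
July 2018: July 21, 2018.
August 2018: August 21, 2018.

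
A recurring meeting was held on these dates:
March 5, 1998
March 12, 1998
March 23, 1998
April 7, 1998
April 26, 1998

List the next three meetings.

May 19, 1998; June 15, 1998; July 16, 1998

Gaps: 7, 11, 15, 19 days — each gap is 4 larger than the previous one.
Next gap: 23 days. April 26, 1998 + 23 days = May 19, 1998.
Next gap: 27 days. May 19, 1998 + 27 days = June 15, 1998.
Next gap: 31 days. June 15, 1998 + 31 days = July 16, 1998.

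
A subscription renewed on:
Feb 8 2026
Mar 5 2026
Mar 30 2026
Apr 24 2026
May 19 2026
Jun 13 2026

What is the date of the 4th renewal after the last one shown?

Sep 21 2026

Every event comes 25 days after the last (25, 25, 25, 25, 25).
Jun 13 2026 + 25 days = Jul 8 2026.
Jul 8 2026 + 25 days = Aug 2 2026.
Aug 2 2026 + 25 days = Aug 27 2026.
Aug 27 2026 + 25 days = Sep 21 2026.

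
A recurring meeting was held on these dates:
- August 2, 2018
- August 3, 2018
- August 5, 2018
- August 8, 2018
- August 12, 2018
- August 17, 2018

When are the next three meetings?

August 23, 2018; August 30, 2018; September 7, 2018

Intervals are 1, 2, 3, 4, 5 days — an arithmetic progression with common difference 1.
Next gap: 6 days. August 17, 2018 + 6 days = August 23, 2018.
Next gap: 7 days. August 23, 2018 + 7 days = August 30, 2018.
Next gap: 8 days. August 30, 2018 + 8 days = September 7, 2018.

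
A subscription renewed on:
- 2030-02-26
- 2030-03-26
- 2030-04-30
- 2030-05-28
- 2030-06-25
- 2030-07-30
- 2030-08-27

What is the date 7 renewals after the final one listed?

These are Tuesdays with 28, 35, 28, 28, 35, 28-day gaps.
Each is the final Tuesday of its month — 2030-04-30 is past the 28th, so '4th Tuesday' doesn't fit.
Last Tuesday of September 2030: 2030-09-24.
October 2030 ends with Tuesday 2030-10-29.
November 2030 ends with Tuesday 2030-11-26.
Last Tuesday of December 2030: 2030-12-31.
Last Tuesday of January 2031: 2031-01-28.
Last Tuesday of February 2031: 2031-02-25.
Last Tuesday of March 2031: 2031-03-25.

2031-03-25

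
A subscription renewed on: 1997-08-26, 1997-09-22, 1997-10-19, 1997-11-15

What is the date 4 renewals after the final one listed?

1998-03-03

Every event comes 27 days after the last (27, 27, 27).
1997-11-15 + 27 days = 1997-12-12.
1997-12-12 + 27 days = 1998-01-08.
1998-01-08 + 27 days = 1998-02-04.
1998-02-04 + 27 days = 1998-03-03.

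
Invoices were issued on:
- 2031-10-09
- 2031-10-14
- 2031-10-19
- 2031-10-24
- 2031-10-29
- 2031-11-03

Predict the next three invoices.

The spacing is 5, 5, 5, 5, 5 days — always 5 days.
2031-11-03 + 5 days = 2031-11-08.
2031-11-08 + 5 days = 2031-11-13.
2031-11-13 + 5 days = 2031-11-18.

2031-11-08, 2031-11-13, 2031-11-18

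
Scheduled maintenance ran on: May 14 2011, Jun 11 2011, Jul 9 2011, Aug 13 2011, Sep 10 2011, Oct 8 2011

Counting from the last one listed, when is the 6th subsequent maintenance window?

These are Saturdays at 28- or 35-day spacing (28, 28, 35, 28, 28).
The pattern: 2nd Saturday of the month.
2nd Saturday of November 2011: Nov 12 2011.
December 2011 — 2nd Saturday is Dec 10 2011.
January 2012 — 2nd Saturday is Jan 14 2012.
2nd Saturday of February 2012: Feb 11 2012.
March 2012 — 2nd Saturday is Mar 10 2012.
April 2012 — 2nd Saturday is Apr 14 2012.

Apr 14 2012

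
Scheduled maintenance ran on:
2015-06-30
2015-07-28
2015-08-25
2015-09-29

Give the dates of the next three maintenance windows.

These are Tuesdays with 28, 28, 35-day gaps.
Each is the final Tuesday of its month — 2015-06-30 is past the 28th, so '4th Tuesday' doesn't fit.
Last Tuesday of October 2015: 2015-10-27.
November 2015 ends with Tuesday 2015-11-24.
Last Tuesday of December 2015: 2015-12-29.

2015-10-27, 2015-11-24, 2015-12-29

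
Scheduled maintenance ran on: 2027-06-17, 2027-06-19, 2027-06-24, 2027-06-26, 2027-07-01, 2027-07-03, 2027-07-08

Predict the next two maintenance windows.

2027-07-10, 2027-07-15

Every event lands on a Thursday or Saturday (gaps cycle 2, 5, 2, 5, 2, 5).
So the schedule is: every Thursday and Saturday.
Next Saturday: 2027-07-10.
Next Thursday: 2027-07-15.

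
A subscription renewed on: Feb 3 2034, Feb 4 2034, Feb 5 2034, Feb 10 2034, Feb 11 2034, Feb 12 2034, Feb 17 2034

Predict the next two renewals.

Every event lands on a Friday or Saturday or Sunday (gaps cycle 1, 1, 5, 1, 1, 5).
So the schedule is: every Friday, Saturday and Sunday.
Next Saturday: Feb 18 2034.
The following Sunday is Feb 19 2034.

Feb 18 2034, Feb 19 2034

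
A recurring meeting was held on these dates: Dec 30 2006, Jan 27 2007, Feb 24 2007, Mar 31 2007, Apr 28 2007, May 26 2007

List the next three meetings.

These are Saturdays with 28, 28, 35, 28, 28-day gaps.
Each is the final Saturday of its month — Dec 30 2006 is past the 28th, so '4th Saturday' doesn't fit.
June 2007 ends with Saturday Jun 30 2007.
July 2007 ends with Saturday Jul 28 2007.
Last Saturday of August 2007: Aug 25 2007.

Jun 30 2007, Jul 28 2007, Aug 25 2007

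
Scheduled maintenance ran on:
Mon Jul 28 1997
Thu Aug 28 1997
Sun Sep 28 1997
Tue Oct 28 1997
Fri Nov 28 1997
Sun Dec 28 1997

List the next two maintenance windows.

The day-of-month is always 28 (31, 31, 30, 31, 30 days between events).
So this recurs on the 28th of each month.
January 1998: Wed Jan 28 1998.
Next: February 1998 → Sat Feb 28 1998.

Wed Jan 28 1998, Sat Feb 28 1998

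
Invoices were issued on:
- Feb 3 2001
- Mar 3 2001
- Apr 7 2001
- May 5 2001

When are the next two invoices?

These are Saturdays at 28- or 35-day spacing (28, 35, 28).
The pattern: 1st Saturday of the month.
June 2001 — 1st Saturday is Jun 2 2001.
1st Saturday of July 2001: Jul 7 2001.

Jun 2 2001, Jul 7 2001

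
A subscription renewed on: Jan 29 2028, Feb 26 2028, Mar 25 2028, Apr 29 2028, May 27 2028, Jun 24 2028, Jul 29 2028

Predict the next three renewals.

Aug 26 2028, Sep 30 2028, Oct 28 2028

These are Saturdays with 28, 28, 35, 28, 28, 35-day gaps.
Each is the final Saturday of its month — Jan 29 2028 is past the 28th, so '4th Saturday' doesn't fit.
August 2028 ends with Saturday Aug 26 2028.
September 2028 ends with Saturday Sep 30 2028.
Last Saturday of October 2028: Oct 28 2028.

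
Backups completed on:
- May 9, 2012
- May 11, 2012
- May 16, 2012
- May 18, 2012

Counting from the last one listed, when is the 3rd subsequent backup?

Gaps: 2, 5, 2 days — not constant, but cyclic with period 2.
The events fall on every Wednesday and Friday.
The following Wednesday is May 23, 2012.
Next Friday: May 25, 2012.
Next Wednesday: May 30, 2012.

May 30, 2012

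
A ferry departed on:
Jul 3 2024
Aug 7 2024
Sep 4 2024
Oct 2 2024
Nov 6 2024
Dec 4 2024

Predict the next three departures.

These are Wednesdays at 28- or 35-day spacing (35, 28, 28, 35, 28).
The pattern: 1st Wednesday of the month.
January 2025 — 1st Wednesday is Jan 1 2025.
1st Wednesday of February 2025: Feb 5 2025.
March 2025 — 1st Wednesday is Mar 5 2025.

Jan 1 2025, Feb 5 2025, Mar 5 2025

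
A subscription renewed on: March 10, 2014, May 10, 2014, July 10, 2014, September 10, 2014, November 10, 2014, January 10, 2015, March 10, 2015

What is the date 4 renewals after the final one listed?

November 10, 2015

Each date is the 10th; the gaps (61, 61, 62, 61, 61, 59) track the month lengths.
The rule is the 10th of every 2 months.
May 2015: May 10, 2015.
Next: July 2015 → July 10, 2015.
September 2015: September 10, 2015.
Next: November 2015 → November 10, 2015.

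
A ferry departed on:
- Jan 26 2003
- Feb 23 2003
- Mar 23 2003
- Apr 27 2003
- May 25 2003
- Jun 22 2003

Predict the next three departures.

Jul 27 2003, Aug 24 2003, Sep 28 2003

Gaps: 28, 28, 35, 28, 28 days — a mix of 28 and 35. Every date is a Sunday.
Each is the 4th Sunday of its month.
4th Sunday of July 2003: Jul 27 2003.
4th Sunday of August 2003: Aug 24 2003.
September 2003 — 4th Sunday is Sep 28 2003.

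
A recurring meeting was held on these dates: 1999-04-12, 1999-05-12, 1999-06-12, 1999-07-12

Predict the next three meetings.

1999-08-12, 1999-09-12, 1999-10-12

Each date is the 12th; the gaps (30, 31, 30) track the month lengths.
The rule is the 12th of each month.
Next: August 1999 → 1999-08-12.
September 1999: 1999-09-12.
Next: October 1999 → 1999-10-12.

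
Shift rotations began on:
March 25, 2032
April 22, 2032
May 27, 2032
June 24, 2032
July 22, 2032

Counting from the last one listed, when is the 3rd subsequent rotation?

October 28, 2032

These are Thursdays at 28- or 35-day spacing (28, 35, 28, 28).
The pattern: 4th Thursday of the month.
August 2032 — 4th Thursday is August 26, 2032.
4th Thursday of September 2032: September 23, 2032.
October 2032 — 4th Thursday is October 28, 2032.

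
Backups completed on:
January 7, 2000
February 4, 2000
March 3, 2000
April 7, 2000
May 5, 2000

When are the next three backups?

June 2, 2000; July 7, 2000; August 4, 2000

Gaps: 28, 28, 35, 28 days — a mix of 28 and 35. Every date is a Friday.
Each is the 1st Friday of its month.
1st Friday of June 2000: June 2, 2000.
1st Friday of July 2000: July 7, 2000.
August 2000 — 1st Friday is August 4, 2000.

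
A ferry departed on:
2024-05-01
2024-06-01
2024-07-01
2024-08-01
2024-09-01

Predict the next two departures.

2024-10-01, 2024-11-01

Each date is the 1st; the gaps (31, 30, 31, 31) track the month lengths.
The rule is the 1st of each month.
Next: October 2024 → 2024-10-01.
Next: November 2024 → 2024-11-01.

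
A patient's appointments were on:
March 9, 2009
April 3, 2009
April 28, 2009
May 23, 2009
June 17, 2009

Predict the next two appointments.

The spacing is 25, 25, 25, 25 days — always 25 days.
June 17, 2009 + 25 days = July 12, 2009.
July 12, 2009 + 25 days = August 6, 2009.

July 12, 2009; August 6, 2009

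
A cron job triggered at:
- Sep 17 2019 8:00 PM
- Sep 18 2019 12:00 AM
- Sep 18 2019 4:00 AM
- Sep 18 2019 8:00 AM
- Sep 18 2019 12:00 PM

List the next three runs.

Sep 18 2019 4:00 PM, Sep 18 2019 8:00 PM, Sep 19 2019 12:00 AM

Gaps: 4, 4, 4, 4 hours — each event is 4 hours after the previous one.
Sep 18 2019 12:00 PM + 4 h = Sep 18 2019 4:00 PM.
Sep 18 2019 4:00 PM + 4 h = Sep 18 2019 8:00 PM.
Sep 18 2019 8:00 PM + 4 h = Sep 19 2019 12:00 AM.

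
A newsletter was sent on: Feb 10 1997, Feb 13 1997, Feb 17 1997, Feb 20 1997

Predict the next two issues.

The gap pattern 3, 4, 3 repeats every 2 events.
These are the Mondays and Thursdays of each week.
Next Monday: Feb 24 1997.
The following Thursday is Feb 27 1997.

Feb 24 1997, Feb 27 1997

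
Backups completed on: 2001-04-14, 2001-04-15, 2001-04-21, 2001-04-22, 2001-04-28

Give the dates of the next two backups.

Gaps: 1, 6, 1, 6 days — not constant, but cyclic with period 2.
The events fall on every Saturday and Sunday.
The following Sunday is 2001-04-29.
Next Saturday: 2001-05-05.

2001-04-29, 2001-05-05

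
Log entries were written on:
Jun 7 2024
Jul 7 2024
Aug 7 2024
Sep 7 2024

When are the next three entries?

Each date is the 7th; the gaps (30, 31, 31) track the month lengths.
The rule is the 7th of each month.
Next: October 2024 → Oct 7 2024.
Next: November 2024 → Nov 7 2024.
Next: December 2024 → Dec 7 2024.

Oct 7 2024, Nov 7 2024, Dec 7 2024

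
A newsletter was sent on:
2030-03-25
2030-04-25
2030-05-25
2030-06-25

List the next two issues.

Each date is the 25th; the gaps (31, 30, 31) track the month lengths.
The rule is the 25th of each month.
Next: July 2030 → 2030-07-25.
August 2030: 2030-08-25.

2030-07-25, 2030-08-25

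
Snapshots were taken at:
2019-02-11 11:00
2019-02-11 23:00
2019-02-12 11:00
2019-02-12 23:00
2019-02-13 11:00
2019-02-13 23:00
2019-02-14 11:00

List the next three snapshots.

Gaps: 12, 12, 12, 12, 12, 12 hours — each event is 12 hours after the previous one.
2019-02-14 11:00 + 12 h = 2019-02-14 23:00.
2019-02-14 23:00 + 12 h = 2019-02-15 11:00.
2019-02-15 11:00 + 12 h = 2019-02-15 23:00.

2019-02-14 23:00, 2019-02-15 11:00, 2019-02-15 23:00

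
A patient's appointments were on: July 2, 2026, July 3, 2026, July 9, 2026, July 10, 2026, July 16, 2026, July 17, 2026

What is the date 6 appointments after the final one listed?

The gap pattern 1, 6, 1, 6, 1 repeats every 2 events.
These are the Thursdays and Fridays of each week.
Next Thursday: July 23, 2026.
Next Friday: July 24, 2026.
The following Thursday is July 30, 2026.
Next Friday: July 31, 2026.
The following Thursday is August 6, 2026.
Next Friday: August 7, 2026.

August 7, 2026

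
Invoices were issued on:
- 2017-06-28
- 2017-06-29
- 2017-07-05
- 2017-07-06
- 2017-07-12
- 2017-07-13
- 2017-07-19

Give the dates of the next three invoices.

Every event lands on a Wednesday or Thursday (gaps cycle 1, 6, 1, 6, 1, 6).
So the schedule is: every Wednesday and Thursday.
The following Thursday is 2017-07-20.
Next Wednesday: 2017-07-26.
The following Thursday is 2017-07-27.

2017-07-20, 2017-07-26, 2017-07-27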